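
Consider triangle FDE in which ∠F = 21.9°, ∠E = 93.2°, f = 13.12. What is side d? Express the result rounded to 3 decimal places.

31.854

The third angle is ∠D = 180° − ∠E − ∠F = 64.90°.
Law of sines: d = f·sin D/sin F ≈ 31.854.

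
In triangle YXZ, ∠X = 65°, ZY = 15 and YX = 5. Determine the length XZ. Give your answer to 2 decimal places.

16.41

Law of sines: sin Z = YX·sin X/ZY ≈ 0.30210.
Since ZY ≥ YX, only the acute value applies: ∠Z ≈ 17.58°.
Then ∠Y = 180° − ∠X − ∠Z ≈ 97.42°.
Law of sines gives XZ = ZY·sin Y/sin X ≈ 16.412.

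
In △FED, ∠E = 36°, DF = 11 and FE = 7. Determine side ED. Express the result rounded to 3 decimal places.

Law of sines: sin D = FE·sin E/DF ≈ 0.37405.
Since DF ≥ FE, only the acute value applies: ∠D ≈ 21.97°.
Then ∠F = 180° − ∠E − ∠D ≈ 122.03°.
Law of sines gives ED = DF·sin F/sin E ≈ 15.865.

15.865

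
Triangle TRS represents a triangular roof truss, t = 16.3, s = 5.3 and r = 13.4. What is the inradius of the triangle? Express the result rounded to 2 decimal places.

Semiperimeter p = (16.3 + 13.4 + 5.3)/2 = 17.5.
Heron's formula: area = √(17.5·1.2·4.1·12.2) ≈ 32.41.
Inradius = area/p = 32.41/17.5 ≈ 1.852.

1.85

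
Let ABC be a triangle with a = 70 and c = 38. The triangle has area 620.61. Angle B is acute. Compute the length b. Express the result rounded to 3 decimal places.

40.481

From area = ½·c·a·sin B, we get sin B = 2·area/(c·a) ≈ 0.46662.
Taking the acute solution, ∠B ≈ 27.82°.
Law of cosines then gives b ≈ 40.481.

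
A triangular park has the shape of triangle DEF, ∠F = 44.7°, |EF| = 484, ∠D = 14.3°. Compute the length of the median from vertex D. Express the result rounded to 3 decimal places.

The third angle is ∠E = 180° − ∠F − ∠D = 121.00°.
Law of sines: |FD| = |EF|·sin E/sin D ≈ 1679.6.
Law of sines: |DE| = |EF|·sin F/sin D ≈ 1378.3.
Median from D: ½√(2·|FD|² + 2·|DE|² − |EF|²) ≈ 1517.2.

m_D ≈ 1517.204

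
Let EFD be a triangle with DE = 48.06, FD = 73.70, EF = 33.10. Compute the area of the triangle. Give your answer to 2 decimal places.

area ≈ 613.21

Semiperimeter s = (73.7 + 48.06 + 33.1)/2 = 77.43.
Heron's formula: area = √(77.43·3.73·29.37·44.33) ≈ 613.21.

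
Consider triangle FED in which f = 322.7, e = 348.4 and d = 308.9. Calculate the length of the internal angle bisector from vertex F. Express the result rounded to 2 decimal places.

285.80

By the law of cosines, cos F = (e² + d² − f²) / (2·e·d) ≈ 0.52344, so ∠F ≈ 58.44°.
The bisector from F has length 2·e·d·cos(∠F/2)/(e+d) ≈ 285.8.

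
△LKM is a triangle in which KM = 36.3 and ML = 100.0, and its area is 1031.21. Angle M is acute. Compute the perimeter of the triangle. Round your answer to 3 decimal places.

perimeter ≈ 209.398

From area = ½·KM·ML·sin M, we get sin M = 2·area/(KM·ML) ≈ 0.56816.
Taking the acute solution, ∠M ≈ 34.62°.
Law of cosines then gives LK ≈ 73.098.
Perimeter = 36.3 + 100 + 73.098 = 209.4.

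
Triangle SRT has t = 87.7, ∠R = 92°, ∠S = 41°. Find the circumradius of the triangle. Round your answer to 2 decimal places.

59.96

The third angle is ∠T = 180° − ∠S − ∠R = 47.00°.
Law of sines: s = t·sin S/sin T ≈ 78.671.
Law of sines: r = t·sin R/sin T ≈ 119.84.
Circumradius = t/(2 sin T) ≈ 59.957.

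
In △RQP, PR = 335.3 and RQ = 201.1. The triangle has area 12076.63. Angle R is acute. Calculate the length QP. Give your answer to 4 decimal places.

164.1899

From area = ½·PR·RQ·sin R, we get sin R = 2·area/(PR·RQ) ≈ 0.35820.
Taking the acute solution, ∠R ≈ 20.99°.
Law of cosines then gives QP ≈ 164.19.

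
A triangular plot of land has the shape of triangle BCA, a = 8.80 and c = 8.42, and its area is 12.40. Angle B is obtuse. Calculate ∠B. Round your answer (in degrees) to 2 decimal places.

From area = ½·c·a·sin B, we get sin B = 2·area/(c·a) ≈ 0.33470.
Taking the obtuse solution, ∠B ≈ 160.45°.

160.45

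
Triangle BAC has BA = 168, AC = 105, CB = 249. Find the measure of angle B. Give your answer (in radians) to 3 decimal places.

0.328

By the law of cosines, cos B = (CB² + BA² − AC²) / (2·CB·BA) ≈ 0.94664, so ∠B ≈ 0.3281 rad.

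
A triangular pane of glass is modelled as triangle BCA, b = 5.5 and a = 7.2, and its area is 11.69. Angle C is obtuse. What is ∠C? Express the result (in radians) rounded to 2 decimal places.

∠C ≈ 2.51 rad

From area = ½·a·b·sin C, we get sin C = 2·area/(a·b) ≈ 0.59040.
Taking the obtuse solution, ∠C ≈ 2.510 rad.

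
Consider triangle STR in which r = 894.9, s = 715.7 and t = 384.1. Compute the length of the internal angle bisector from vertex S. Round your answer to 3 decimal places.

By the law of cosines, cos S = (t² + r² − s²) / (2·t·r) ≈ 0.63444, so ∠S ≈ 0.884 rad.
The bisector from S has length 2·t·r·cos(∠S/2)/(t+r) ≈ 485.9.

t_S ≈ 485.901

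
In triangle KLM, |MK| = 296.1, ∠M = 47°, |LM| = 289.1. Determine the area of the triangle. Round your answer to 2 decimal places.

Area = ½·|LM|·|MK|·sin M ≈ 31303.

area ≈ 31302.86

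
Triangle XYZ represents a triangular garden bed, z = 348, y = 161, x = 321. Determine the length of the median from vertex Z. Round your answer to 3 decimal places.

m_Z ≈ 184.946

Median from Z: ½√(2·x² + 2·y² − z²) ≈ 184.95.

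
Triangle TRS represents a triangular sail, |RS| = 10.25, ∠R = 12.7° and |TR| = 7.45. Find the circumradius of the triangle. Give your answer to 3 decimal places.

7.738

By the law of cosines, |ST|² = |TR|² + |RS|² − 2·|TR|·|RS|·cos R = 11.576, so |ST| ≈ 3.4024.
Area = ½·|TR|·|RS|·sin R ≈ 8.394.
Circumradius = |ST|/(2 sin R) ≈ 7.7382.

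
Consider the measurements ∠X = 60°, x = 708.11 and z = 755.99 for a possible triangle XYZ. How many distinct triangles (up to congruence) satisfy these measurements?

z·sin X = 755.99·sin(60°) ≈ 654.7.
Since z sin X < x < z (654.7 < 708.11 < 755.99), two triangles exist.

2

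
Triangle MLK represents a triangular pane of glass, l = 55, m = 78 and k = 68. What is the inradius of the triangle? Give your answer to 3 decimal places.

r ≈ 18.195

Semiperimeter s = (78 + 55 + 68)/2 = 100.5.
Heron's formula: area = √(100.5·22.5·45.5·32.5) ≈ 1828.6.
Inradius = area/s = 1828.6/100.5 ≈ 18.195.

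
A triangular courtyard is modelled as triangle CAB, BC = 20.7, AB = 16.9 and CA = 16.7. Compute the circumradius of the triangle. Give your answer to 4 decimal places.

By the law of cosines, cos C = (BC² + CA² − AB²) / (2·BC·CA) ≈ 0.61004, so ∠C ≈ 52.41°.
Circumradius = AB/(2 sin C) ≈ 10.664.

10.6642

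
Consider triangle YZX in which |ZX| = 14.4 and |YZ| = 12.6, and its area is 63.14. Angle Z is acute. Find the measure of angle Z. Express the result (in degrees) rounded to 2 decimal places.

∠Z ≈ 44.11°

From area = ½·|YZ|·|ZX|·sin Z, we get sin Z = 2·area/(|YZ|·|ZX|) ≈ 0.69599.
Taking the acute solution, ∠Z ≈ 44.11°.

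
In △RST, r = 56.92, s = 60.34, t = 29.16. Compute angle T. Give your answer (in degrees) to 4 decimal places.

By the law of cosines, cos T = (r² + s² − t²) / (2·r·s) ≈ 0.87792, so ∠T ≈ 28.61°.

∠T ≈ 28.6080°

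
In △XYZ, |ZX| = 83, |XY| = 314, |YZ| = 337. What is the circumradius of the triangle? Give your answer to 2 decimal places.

R ≈ 170.56

By the law of cosines, cos X = (|ZX|² + |XY|² − |YZ|²) / (2·|ZX|·|XY|) ≈ -0.15509, so ∠X ≈ 98.92°.
Circumradius = |YZ|/(2 sin X) ≈ 170.56.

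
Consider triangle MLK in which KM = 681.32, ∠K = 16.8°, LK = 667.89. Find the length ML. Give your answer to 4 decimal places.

By the law of cosines, ML² = LK² + KM² − 2·LK·KM·cos K = 39024, so ML ≈ 197.54.

197.5440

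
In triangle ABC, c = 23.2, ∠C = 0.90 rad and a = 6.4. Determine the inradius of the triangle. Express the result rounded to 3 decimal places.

r ≈ 2.374

Law of sines: sin A = a·sin C/c ≈ 0.21609.
Since c ≥ a, only the acute value applies: ∠A ≈ 0.218 rad.
Then ∠B = π − ∠C − ∠A ≈ 2.024 rad.
Law of sines gives b = c·sin B/sin C ≈ 26.63.
Area = ½·c·a·sin B ≈ 66.752.
Semiperimeter s = (6.4+26.63+23.2)/2 = 28.115.
Inradius = area/s = 66.752/28.115 ≈ 2.3743.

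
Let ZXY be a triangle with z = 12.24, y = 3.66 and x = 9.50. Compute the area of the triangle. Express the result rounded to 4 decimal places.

area ≈ 12.9999

Semiperimeter s = (12.24 + 9.5 + 3.66)/2 = 12.7.
Heron's formula: area = √(12.7·0.46·3.2·9.04) ≈ 13.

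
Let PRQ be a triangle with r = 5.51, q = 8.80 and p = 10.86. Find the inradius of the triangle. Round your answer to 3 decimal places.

1.916

Semiperimeter s = (10.86 + 5.51 + 8.8)/2 = 12.585.
Heron's formula: area = √(12.585·1.725·7.075·3.785) ≈ 24.111.
Inradius = area/s = 24.111/12.585 ≈ 1.9159.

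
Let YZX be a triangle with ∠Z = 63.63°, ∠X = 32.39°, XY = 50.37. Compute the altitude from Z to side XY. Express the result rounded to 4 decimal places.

The third angle is ∠Y = 180° − ∠Z − ∠X = 83.98°.
Law of sines: ZX = XY·sin Y/sin Z ≈ 55.91.
Law of sines: YZ = XY·sin X/sin Z ≈ 30.116.
Area = ½·XY·ZX·sin X ≈ 754.29.
The altitude from Z has length 2·area/XY ≈ 29.95.

h_Z ≈ 29.9498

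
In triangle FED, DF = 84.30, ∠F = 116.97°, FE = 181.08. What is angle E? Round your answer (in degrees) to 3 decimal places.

18.910

By the law of cosines, ED² = DF² + FE² − 2·DF·FE·cos F = 53743, so ED ≈ 231.82.
Law of cosines again: cos E = (FE² + ED² − DF²)/(2·FE·ED) ≈ 0.94603, so ∠E ≈ 18.91°.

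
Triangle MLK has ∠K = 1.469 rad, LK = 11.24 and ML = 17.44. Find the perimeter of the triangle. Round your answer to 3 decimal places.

Law of sines: sin M = LK·sin K/ML ≈ 0.64116.
Since ML ≥ LK, only the acute value applies: ∠M ≈ 0.696 rad.
Then ∠L = π − ∠K − ∠M ≈ 0.977 rad.
Law of sines gives KM = ML·sin L/sin K ≈ 14.526.
Semiperimeter s = (11.24+14.526+17.44)/2 = 21.603.
Perimeter = 11.24 + 14.526 + 17.44 = 43.206.

perimeter ≈ 43.206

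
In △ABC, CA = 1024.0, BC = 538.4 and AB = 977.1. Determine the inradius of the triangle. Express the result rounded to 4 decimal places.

r ≈ 203.5282

Semiperimeter s = (538.4 + 1024 + 977.1)/2 = 1269.8.
Heron's formula: area = √(1269.8·731.35·245.75·292.65) ≈ 2.5843e+05.
Inradius = area/s = 2.5843e+05/1269.8 ≈ 203.53.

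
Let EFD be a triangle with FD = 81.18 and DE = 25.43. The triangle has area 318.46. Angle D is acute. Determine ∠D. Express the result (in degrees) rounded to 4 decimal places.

From area = ½·FD·DE·sin D, we get sin D = 2·area/(FD·DE) ≈ 0.30852.
Taking the acute solution, ∠D ≈ 17.97°.

17.9703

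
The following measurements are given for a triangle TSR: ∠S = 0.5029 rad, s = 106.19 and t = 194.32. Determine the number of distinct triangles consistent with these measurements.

2

t·sin S = 194.32·sin(0.5029 rad) ≈ 93.66.
Since t sin S < s < t (93.66 < 106.19 < 194.32), two triangles exist.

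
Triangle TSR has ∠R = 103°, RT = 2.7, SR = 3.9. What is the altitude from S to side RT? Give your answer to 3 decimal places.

By the law of cosines, TS² = SR² + RT² − 2·SR·RT·cos R = 27.237, so TS ≈ 5.219.
Area = ½·SR·RT·sin R ≈ 5.1301.
The altitude from S has length 2·area/RT ≈ 3.8.

3.800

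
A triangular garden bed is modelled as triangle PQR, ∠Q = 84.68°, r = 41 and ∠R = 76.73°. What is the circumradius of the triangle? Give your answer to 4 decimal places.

21.0624

The third angle is ∠P = 180° − ∠Q − ∠R = 18.59°.
Law of sines: p = r·sin P/sin R ≈ 13.429.
Law of sines: q = r·sin Q/sin R ≈ 41.943.
Circumradius = r/(2 sin R) ≈ 21.062.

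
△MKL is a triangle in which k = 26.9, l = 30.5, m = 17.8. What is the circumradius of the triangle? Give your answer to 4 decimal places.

By the law of cosines, cos M = (k² + l² − m²) / (2·k·l) ≈ 0.81481, so ∠M ≈ 35.43°.
Circumradius = m/(2 sin M) ≈ 15.352.

15.3520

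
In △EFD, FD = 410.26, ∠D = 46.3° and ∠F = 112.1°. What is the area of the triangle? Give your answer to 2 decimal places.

The third angle is ∠E = 180° − ∠F − ∠D = 21.60°.
Law of sines: DE = FD·sin F/sin E ≈ 1032.6.
Law of sines: EF = FD·sin D/sin E ≈ 805.72.
Area = ½·FD·DE·sin D ≈ 1.5313e+05.

area ≈ 153133.77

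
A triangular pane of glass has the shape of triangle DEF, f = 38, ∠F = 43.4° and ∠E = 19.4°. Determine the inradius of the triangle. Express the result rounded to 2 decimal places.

The third angle is ∠D = 180° − ∠E − ∠F = 117.20°.
Law of sines: d = f·sin D/sin F ≈ 49.19.
Law of sines: e = f·sin E/sin F ≈ 18.37.
Area = ½·f·d·sin E ≈ 310.44.
Semiperimeter s = (49.19+18.37+38)/2 = 52.78.
Inradius = area/s = 310.44/52.78 ≈ 5.8818.

5.88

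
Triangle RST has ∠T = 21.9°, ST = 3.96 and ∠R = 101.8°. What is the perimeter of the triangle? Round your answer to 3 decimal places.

perimeter ≈ 8.835

The third angle is ∠S = 180° − ∠T − ∠R = 56.30°.
Law of sines: TR = ST·sin S/sin R ≈ 3.3657.
Law of sines: RS = ST·sin T/sin R ≈ 1.5089.
Semiperimeter s = (3.96+3.3657+1.5089)/2 = 4.4173.
Perimeter = 3.96 + 3.3657 + 1.5089 = 8.8346.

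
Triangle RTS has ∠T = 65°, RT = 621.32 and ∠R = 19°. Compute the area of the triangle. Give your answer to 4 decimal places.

The third angle is ∠S = 180° − ∠R − ∠T = 96.00°.
Law of sines: TS = RT·sin R/sin S ≈ 203.4.
Law of sines: SR = RT·sin T/sin S ≈ 566.21.
Area = ½·RT·TS·sin T ≈ 57267.

area ≈ 57266.9366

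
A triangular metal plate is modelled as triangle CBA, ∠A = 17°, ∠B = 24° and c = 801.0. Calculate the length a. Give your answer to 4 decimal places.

356.9644

The third angle is ∠C = 180° − ∠B − ∠A = 139.00°.
Law of sines: a = c·sin A/sin C ≈ 356.96.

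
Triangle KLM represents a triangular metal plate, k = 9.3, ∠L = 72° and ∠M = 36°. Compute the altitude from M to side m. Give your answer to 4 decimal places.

8.8448

The third angle is ∠K = 180° − ∠L − ∠M = 72.00°.
Law of sines: l = k·sin L/sin K ≈ 9.3.
Law of sines: m = k·sin M/sin K ≈ 5.7477.
Area = ½·k·l·sin M ≈ 25.419.
The altitude from M has length 2·area/m ≈ 8.8448.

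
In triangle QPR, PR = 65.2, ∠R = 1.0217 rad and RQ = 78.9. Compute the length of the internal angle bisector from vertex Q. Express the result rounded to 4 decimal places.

By the law of cosines, QP² = PR² + RQ² − 2·PR·RQ·cos R = 5106.5, so QP ≈ 71.46.
Law of cosines again: cos Q = (RQ² + QP² − PR²)/(2·RQ·QP) ≈ 0.62792, so ∠Q ≈ 0.8919 rad.
The bisector from Q has length 2·RQ·QP·cos(∠Q/2)/(RQ+QP) ≈ 67.661.

t_Q ≈ 67.6610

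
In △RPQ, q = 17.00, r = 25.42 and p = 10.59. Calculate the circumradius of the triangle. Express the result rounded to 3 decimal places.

17.346

By the law of cosines, cos R = (p² + q² − r²) / (2·p·q) ≈ -0.68052, so ∠R ≈ 2.319 rad.
Circumradius = r/(2 sin R) ≈ 17.346.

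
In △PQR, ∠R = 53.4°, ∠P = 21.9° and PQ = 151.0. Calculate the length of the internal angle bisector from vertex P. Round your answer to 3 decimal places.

t_P ≈ 162.024

The third angle is ∠Q = 180° − ∠R − ∠P = 104.70°.
Law of sines: QR = PQ·sin P/sin R ≈ 70.154.
Law of sines: RP = PQ·sin Q/sin R ≈ 181.93.
The bisector from P has length 2·RP·PQ·cos(∠P/2)/(RP+PQ) ≈ 162.02.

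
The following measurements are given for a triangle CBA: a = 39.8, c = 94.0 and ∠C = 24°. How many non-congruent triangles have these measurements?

1

a·sin C = 39.8·sin(24°) ≈ 16.19.
Since c ≥ a, exactly one triangle exists.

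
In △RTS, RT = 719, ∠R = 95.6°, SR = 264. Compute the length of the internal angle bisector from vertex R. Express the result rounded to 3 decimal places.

By the law of cosines, TS² = SR² + RT² − 2·SR·RT·cos R = 6.237e+05, so TS ≈ 789.75.
The bisector from R has length 2·SR·RT·cos(∠R/2)/(SR+RT) ≈ 259.42.

259.417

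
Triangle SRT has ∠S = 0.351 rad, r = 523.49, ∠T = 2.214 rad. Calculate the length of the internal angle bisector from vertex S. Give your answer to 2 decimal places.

613.15

The third angle is ∠R = π − ∠T − ∠S = 0.577 rad.
Law of sines: s = r·sin S/sin R ≈ 330.16.
Law of sines: t = r·sin T/sin R ≈ 768.36.
The bisector from S has length 2·r·t·cos(∠S/2)/(r+t) ≈ 613.15.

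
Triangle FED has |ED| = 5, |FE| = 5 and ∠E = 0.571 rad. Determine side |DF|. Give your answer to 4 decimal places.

By the law of cosines, |DF|² = |FE|² + |ED|² − 2·|FE|·|ED|·cos E = 7.932, so |DF| ≈ 2.8164.

2.8164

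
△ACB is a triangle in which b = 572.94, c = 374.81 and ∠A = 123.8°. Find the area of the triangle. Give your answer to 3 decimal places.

Area = ½·c·b·sin A ≈ 89224.

area ≈ 89224.315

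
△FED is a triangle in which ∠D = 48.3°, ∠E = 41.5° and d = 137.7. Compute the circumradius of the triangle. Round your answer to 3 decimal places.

The third angle is ∠F = 180° − ∠E − ∠D = 90.20°.
Law of sines: f = d·sin F/sin D ≈ 184.43.
Law of sines: e = d·sin E/sin D ≈ 122.2.
Circumradius = d/(2 sin D) ≈ 92.213.

R ≈ 92.213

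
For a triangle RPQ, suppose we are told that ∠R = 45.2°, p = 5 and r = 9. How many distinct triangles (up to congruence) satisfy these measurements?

p·sin R = 5·sin(45.2°) ≈ 3.548.
Since r ≥ p, exactly one triangle exists.

1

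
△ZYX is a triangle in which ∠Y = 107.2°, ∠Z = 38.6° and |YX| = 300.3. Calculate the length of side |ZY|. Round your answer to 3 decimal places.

270.555

The third angle is ∠X = 180° − ∠Z − ∠Y = 34.20°.
Law of sines: |ZY| = |YX|·sin X/sin Z ≈ 270.55.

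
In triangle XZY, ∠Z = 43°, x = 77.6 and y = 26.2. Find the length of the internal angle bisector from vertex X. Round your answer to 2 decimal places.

By the law of cosines, z² = y² + x² − 2·y·x·cos Z = 3734.3, so z ≈ 61.109.
Law of cosines again: cos X = (z² + y² − x²)/(2·z·y) ≈ -0.49997, so ∠X ≈ 120.00°.
The bisector from X has length 2·z·y·cos(∠X/2)/(z+y) ≈ 18.338.

t_X ≈ 18.34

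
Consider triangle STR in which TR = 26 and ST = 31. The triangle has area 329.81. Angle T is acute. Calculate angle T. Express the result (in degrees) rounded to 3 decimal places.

∠T ≈ 54.924°

From area = ½·ST·TR·sin T, we get sin T = 2·area/(ST·TR) ≈ 0.81839.
Taking the acute solution, ∠T ≈ 54.92°.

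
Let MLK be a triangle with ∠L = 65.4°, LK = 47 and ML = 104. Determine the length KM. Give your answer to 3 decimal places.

By the law of cosines, KM² = ML² + LK² − 2·ML·LK·cos L = 8955.4, so KM ≈ 94.633.

94.633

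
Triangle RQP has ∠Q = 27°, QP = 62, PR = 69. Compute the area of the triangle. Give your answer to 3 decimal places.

area ≈ 1664.078

Law of sines: sin R = QP·sin Q/PR ≈ 0.40793.
Since PR ≥ QP, only the acute value applies: ∠R ≈ 24.08°.
Then ∠P = 180° − ∠Q − ∠R ≈ 128.92°.
Law of sines gives RQ = PR·sin P/sin Q ≈ 118.24.
Area = ½·PR·QP·sin P ≈ 1664.1.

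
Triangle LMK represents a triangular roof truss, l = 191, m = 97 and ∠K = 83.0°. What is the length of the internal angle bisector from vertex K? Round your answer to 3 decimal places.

By the law of cosines, k² = l² + m² − 2·l·m·cos K = 41374, so k ≈ 203.41.
The bisector from K has length 2·l·m·cos(∠K/2)/(l+m) ≈ 96.36.

t_K ≈ 96.360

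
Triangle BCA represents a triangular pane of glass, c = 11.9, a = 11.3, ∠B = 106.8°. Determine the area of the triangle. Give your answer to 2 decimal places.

Area = ½·c·a·sin B ≈ 64.365.

area ≈ 64.37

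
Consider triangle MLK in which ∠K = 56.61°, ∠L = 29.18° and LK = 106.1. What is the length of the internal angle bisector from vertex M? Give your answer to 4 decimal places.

The third angle is ∠M = 180° − ∠L − ∠K = 94.21°.
Law of sines: KM = LK·sin L/sin M ≈ 51.87.
Law of sines: ML = LK·sin K/sin M ≈ 88.827.
The bisector from M has length 2·KM·ML·cos(∠M/2)/(KM+ML) ≈ 44.579.

44.5792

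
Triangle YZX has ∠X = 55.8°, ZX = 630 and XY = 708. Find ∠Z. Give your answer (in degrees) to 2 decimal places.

∠Z ≈ 68.38°

By the law of cosines, YZ² = ZX² + XY² − 2·ZX·XY·cos X = 3.9674e+05, so YZ ≈ 629.87.
Law of cosines again: cos Z = (YZ² + ZX² − XY²)/(2·YZ·ZX) ≈ 0.36840, so ∠Z ≈ 68.38°.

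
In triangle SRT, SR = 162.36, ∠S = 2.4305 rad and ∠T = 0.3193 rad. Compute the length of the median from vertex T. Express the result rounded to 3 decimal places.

m_T ≈ 264.372

The third angle is ∠R = π − ∠T − ∠S = 0.3918 rad.
Law of sines: RT = SR·sin S/sin T ≈ 337.58.
Law of sines: TS = SR·sin R/sin T ≈ 197.5.
Median from T: ½√(2·RT² + 2·TS² − SR²) ≈ 264.37.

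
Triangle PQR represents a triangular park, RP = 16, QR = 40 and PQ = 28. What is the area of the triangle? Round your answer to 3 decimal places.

Semiperimeter s = (40 + 16 + 28)/2 = 42.
Heron's formula: area = √(42·2·26·14) ≈ 174.86.

area ≈ 174.860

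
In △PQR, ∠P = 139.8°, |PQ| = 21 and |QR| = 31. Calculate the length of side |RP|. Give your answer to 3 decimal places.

Law of sines: sin R = |PQ|·sin P/|QR| ≈ 0.43725.
Since |QR| ≥ |PQ|, only the acute value applies: ∠R ≈ 25.93°.
Then ∠Q = 180° − ∠P − ∠R ≈ 14.27°.
Law of sines gives |RP| = |QR|·sin Q/sin P ≈ 11.84.

11.840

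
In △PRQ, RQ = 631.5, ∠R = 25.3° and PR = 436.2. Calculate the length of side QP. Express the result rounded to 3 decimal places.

301.637

By the law of cosines, QP² = PR² + RQ² − 2·PR·RQ·cos R = 90985, so QP ≈ 301.64.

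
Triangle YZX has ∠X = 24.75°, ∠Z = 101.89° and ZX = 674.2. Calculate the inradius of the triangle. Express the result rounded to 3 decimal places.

The third angle is ∠Y = 180° − ∠Z − ∠X = 53.36°.
Law of sines: XY = ZX·sin Z/sin Y ≈ 822.2.
Law of sines: YZ = ZX·sin X/sin Y ≈ 351.77.
Area = ½·ZX·XY·sin X ≈ 1.1604e+05.
Semiperimeter s = (674.2+822.2+351.77)/2 = 924.09.
Inradius = area/s = 1.1604e+05/924.09 ≈ 125.57.

r ≈ 125.570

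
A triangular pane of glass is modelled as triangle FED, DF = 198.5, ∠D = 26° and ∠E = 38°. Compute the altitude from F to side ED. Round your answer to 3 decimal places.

The third angle is ∠F = 180° − ∠E − ∠D = 116.00°.
Law of sines: ED = DF·sin F/sin E ≈ 289.79.
Law of sines: FE = DF·sin D/sin E ≈ 141.34.
Area = ½·DF·ED·sin D ≈ 12608.
The altitude from F has length 2·area/ED ≈ 87.017.

87.017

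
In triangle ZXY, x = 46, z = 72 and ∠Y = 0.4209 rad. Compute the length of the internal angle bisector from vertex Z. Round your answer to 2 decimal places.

By the law of cosines, y² = z² + x² − 2·z·x·cos Y = 1254.1, so y ≈ 35.414.
Law of cosines again: cos Z = (x² + y² − z²)/(2·x·y) ≈ -0.55673, so ∠Z ≈ 2.1612 rad.
The bisector from Z has length 2·x·y·cos(∠Z/2)/(x+y) ≈ 18.84.

18.84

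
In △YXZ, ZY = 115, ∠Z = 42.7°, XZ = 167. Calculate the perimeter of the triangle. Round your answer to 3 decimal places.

perimeter ≈ 395.516

By the law of cosines, YX² = XZ² + ZY² − 2·XZ·ZY·cos Z = 12886, so YX ≈ 113.52.
Semiperimeter s = (167+115+113.52)/2 = 197.76.
Perimeter = 167 + 115 + 113.52 = 395.52.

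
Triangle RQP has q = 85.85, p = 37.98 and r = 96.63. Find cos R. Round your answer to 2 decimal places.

cos R ≈ -0.08

By the law of cosines, cos R = (q² + p² − r²) / (2·q·p) ≈ -0.08045, so ∠R ≈ 94.61°.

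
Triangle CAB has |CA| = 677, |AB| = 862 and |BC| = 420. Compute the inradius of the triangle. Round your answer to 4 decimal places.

Semiperimeter s = (862 + 420 + 677)/2 = 979.5.
Heron's formula: area = √(979.5·117.5·559.5·302.5) ≈ 1.3957e+05.
Inradius = area/s = 1.3957e+05/979.5 ≈ 142.49.

142.4884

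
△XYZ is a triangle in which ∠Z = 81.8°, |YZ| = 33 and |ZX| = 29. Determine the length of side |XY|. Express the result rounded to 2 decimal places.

40.71

By the law of cosines, |XY|² = |YZ|² + |ZX|² − 2·|YZ|·|ZX|·cos Z = 1657, so |XY| ≈ 40.706.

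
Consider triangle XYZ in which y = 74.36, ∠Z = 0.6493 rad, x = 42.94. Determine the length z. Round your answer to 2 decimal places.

47.82

By the law of cosines, z² = x² + y² − 2·x·y·cos Z = 2286.7, so z ≈ 47.82.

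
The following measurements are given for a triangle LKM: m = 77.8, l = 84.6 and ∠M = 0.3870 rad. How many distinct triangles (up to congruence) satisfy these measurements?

l·sin M = 84.6·sin(0.3870 rad) ≈ 31.93.
Since l sin M < m < l (31.93 < 77.8 < 84.6), two triangles exist.

2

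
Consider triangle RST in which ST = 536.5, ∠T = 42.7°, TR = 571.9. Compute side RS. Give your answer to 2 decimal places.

By the law of cosines, RS² = ST² + TR² − 2·ST·TR·cos T = 1.6392e+05, so RS ≈ 404.87.

404.87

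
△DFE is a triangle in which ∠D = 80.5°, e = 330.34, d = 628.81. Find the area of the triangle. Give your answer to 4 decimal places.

Law of sines: sin E = e·sin D/d ≈ 0.51814.
Since d ≥ e, only the acute value applies: ∠E ≈ 31.21°.
Then ∠F = 180° − ∠D − ∠E ≈ 68.29°.
Law of sines gives f = d·sin F/sin D ≈ 592.34.
Area = ½·d·e·sin F ≈ 96495.

area ≈ 96495.2888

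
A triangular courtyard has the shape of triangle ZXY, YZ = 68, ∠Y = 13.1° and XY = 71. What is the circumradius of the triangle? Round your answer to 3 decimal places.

35.591

By the law of cosines, ZX² = XY² + YZ² − 2·XY·YZ·cos Y = 260.29, so ZX ≈ 16.133.
Area = ½·XY·YZ·sin Y ≈ 547.14.
Circumradius = ZX/(2 sin Y) ≈ 35.591.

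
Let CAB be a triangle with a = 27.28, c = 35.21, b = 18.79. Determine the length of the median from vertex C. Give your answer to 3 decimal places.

Median from C: ½√(2·a² + 2·b² − c²) ≈ 15.45.

15.450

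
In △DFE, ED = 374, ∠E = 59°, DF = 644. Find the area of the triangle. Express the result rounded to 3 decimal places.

Law of sines: sin F = ED·sin E/DF ≈ 0.49780.
Since DF ≥ ED, only the acute value applies: ∠F ≈ 29.85°.
Then ∠D = 180° − ∠E − ∠F ≈ 91.15°.
Law of sines gives FE = DF·sin D/sin E ≈ 751.16.
Area = ½·DF·ED·sin D ≈ 1.204e+05.

120403.924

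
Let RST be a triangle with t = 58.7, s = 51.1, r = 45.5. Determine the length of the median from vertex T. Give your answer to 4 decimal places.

Median from T: ½√(2·r² + 2·s² − t²) ≈ 38.462.

m_T ≈ 38.4618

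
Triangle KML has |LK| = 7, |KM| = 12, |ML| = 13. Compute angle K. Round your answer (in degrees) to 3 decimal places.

By the law of cosines, cos K = (|LK|² + |KM|² − |ML|²) / (2·|LK|·|KM|) ≈ 0.14286, so ∠K ≈ 81.79°.

81.787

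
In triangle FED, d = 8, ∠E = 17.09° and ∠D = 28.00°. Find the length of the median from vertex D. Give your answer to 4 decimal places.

The third angle is ∠F = 180° − ∠E − ∠D = 134.91°.
Law of sines: f = d·sin F/sin D ≈ 12.068.
Law of sines: e = d·sin E/sin D ≈ 5.0077.
Median from D: ½√(2·f² + 2·e² − d²) ≈ 8.3283.

8.3283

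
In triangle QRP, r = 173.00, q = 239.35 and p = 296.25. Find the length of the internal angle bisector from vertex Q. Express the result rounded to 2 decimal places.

By the law of cosines, cos Q = (r² + p² − q²) / (2·r·p) ≈ 0.58930, so ∠Q ≈ 53.89°.
The bisector from Q has length 2·r·p·cos(∠Q/2)/(r+p) ≈ 194.72.

t_Q ≈ 194.72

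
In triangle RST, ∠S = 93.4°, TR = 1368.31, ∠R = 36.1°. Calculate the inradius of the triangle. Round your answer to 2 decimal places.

The third angle is ∠T = 180° − ∠R − ∠S = 50.50°.
Law of sines: ST = TR·sin R/sin S ≈ 807.62.
Law of sines: RS = TR·sin T/sin S ≈ 1057.7.
Area = ½·TR·ST·sin T ≈ 4.2635e+05.
Semiperimeter s = (807.62+1368.3+1057.7)/2 = 1616.8.
Inradius = area/s = 4.2635e+05/1616.8 ≈ 263.7.

r ≈ 263.70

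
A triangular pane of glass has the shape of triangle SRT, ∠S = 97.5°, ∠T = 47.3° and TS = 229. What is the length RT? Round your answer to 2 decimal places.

393.87

The third angle is ∠R = 180° − ∠T − ∠S = 35.20°.
Law of sines: RT = TS·sin S/sin R ≈ 393.87.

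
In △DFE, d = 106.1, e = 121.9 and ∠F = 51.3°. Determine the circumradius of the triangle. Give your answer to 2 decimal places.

By the law of cosines, f² = e² + d² − 2·e·d·cos F = 9943.6, so f ≈ 99.717.
Area = ½·e·d·sin F ≈ 5046.9.
Circumradius = f/(2 sin F) ≈ 63.886.

R ≈ 63.89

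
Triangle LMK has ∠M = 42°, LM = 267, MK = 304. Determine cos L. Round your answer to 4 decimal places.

By the law of cosines, KL² = LM² + MK² − 2·LM·MK·cos M = 43066, so KL ≈ 207.52.
Law of cosines again: cos L = (KL² + LM² − MK²)/(2·KL·LM) ≈ 0.19797, so ∠L ≈ 78.58°.

0.1980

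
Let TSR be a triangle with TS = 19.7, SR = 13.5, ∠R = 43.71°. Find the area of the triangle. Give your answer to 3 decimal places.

Law of sines: sin T = SR·sin R/TS ≈ 0.47353.
Since TS ≥ SR, only the acute value applies: ∠T ≈ 28.26°.
Then ∠S = 180° − ∠R − ∠T ≈ 108.03°.
Law of sines gives RT = TS·sin S/sin R ≈ 27.11.
Area = ½·TS·SR·sin S ≈ 126.45.

area ≈ 126.448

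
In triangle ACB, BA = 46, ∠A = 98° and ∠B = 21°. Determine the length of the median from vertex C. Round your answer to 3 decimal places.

m_C ≈ 31.700

The third angle is ∠C = 180° − ∠B − ∠A = 61.00°.
Law of sines: CB = BA·sin A/sin C ≈ 52.082.
Law of sines: AC = BA·sin B/sin C ≈ 18.848.
Median from C: ½√(2·AC² + 2·CB² − BA²) ≈ 31.7.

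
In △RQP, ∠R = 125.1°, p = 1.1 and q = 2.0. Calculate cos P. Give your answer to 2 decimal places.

By the law of cosines, r² = q² + p² − 2·q·p·cos R = 7.74, so r ≈ 2.7821.
Law of cosines again: cos P = (r² + q² − p²)/(2·r·q) ≈ 0.94623, so ∠P ≈ 18.87°.

0.95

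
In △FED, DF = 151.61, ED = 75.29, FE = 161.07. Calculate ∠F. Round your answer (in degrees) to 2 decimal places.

By the law of cosines, cos F = (DF² + FE² − ED²) / (2·DF·FE) ≈ 0.88577, so ∠F ≈ 27.65°.

∠F ≈ 27.65°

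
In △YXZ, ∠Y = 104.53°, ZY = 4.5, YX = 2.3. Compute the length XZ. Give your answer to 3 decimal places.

By the law of cosines, XZ² = ZY² + YX² − 2·ZY·YX·cos Y = 30.733, so XZ ≈ 5.5438.

5.544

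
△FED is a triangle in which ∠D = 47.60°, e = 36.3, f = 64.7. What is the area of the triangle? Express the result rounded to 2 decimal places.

area ≈ 867.17

Area = ½·f·e·sin D ≈ 867.17.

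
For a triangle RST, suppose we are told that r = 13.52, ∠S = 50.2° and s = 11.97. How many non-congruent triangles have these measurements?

r·sin S = 13.52·sin(50.2°) ≈ 10.39.
Since r sin S < s < r (10.39 < 11.97 < 13.52), two triangles exist.

2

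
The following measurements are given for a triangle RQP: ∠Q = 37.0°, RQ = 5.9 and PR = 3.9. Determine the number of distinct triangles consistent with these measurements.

2

RQ·sin Q = 5.9·sin(37.0°) ≈ 3.551.
Since RQ sin Q < PR < RQ (3.551 < 3.9 < 5.9), two triangles exist.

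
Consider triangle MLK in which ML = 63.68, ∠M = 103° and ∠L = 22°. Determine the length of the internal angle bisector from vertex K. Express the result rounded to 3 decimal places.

The third angle is ∠K = 180° − ∠M − ∠L = 55.00°.
Law of sines: LK = ML·sin M/sin K ≈ 75.746.
Law of sines: KM = ML·sin L/sin K ≈ 29.122.
The bisector from K has length 2·LK·KM·cos(∠K/2)/(LK+KM) ≈ 37.316.

37.316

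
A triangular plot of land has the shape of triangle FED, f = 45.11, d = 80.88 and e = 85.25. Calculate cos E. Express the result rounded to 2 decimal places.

By the law of cosines, cos E = (d² + f² − e²) / (2·d·f) ≈ 0.17938, so ∠E ≈ 79.67°.

cos E ≈ 0.18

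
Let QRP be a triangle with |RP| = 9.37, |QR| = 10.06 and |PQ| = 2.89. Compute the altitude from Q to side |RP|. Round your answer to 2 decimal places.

h_Q ≈ 2.88

Semiperimeter s = (9.37 + 2.89 + 10.06)/2 = 11.16.
Heron's formula: area = √(11.16·1.79·8.27·1.1) ≈ 13.481.
The altitude from Q has length 2·area/|RP| ≈ 2.8774.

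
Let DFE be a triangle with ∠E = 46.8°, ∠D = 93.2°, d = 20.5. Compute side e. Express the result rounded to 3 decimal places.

14.967

The third angle is ∠F = 180° − ∠E − ∠D = 40.00°.
Law of sines: e = d·sin E/sin D ≈ 14.967.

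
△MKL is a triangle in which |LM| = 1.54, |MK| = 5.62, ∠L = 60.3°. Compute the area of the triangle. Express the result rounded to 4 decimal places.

Law of sines: sin K = |LM|·sin L/|MK| ≈ 0.23802.
Since |MK| ≥ |LM|, only the acute value applies: ∠K ≈ 13.77°.
Then ∠M = 180° − ∠L − ∠K ≈ 105.93°.
Law of sines gives |KL| = |MK|·sin M/sin L ≈ 6.2215.
Area = ½·|MK|·|LM|·sin M ≈ 4.1612.

4.1612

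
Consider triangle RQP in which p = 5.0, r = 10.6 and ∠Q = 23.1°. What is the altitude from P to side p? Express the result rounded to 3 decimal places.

4.159

By the law of cosines, q² = p² + r² − 2·p·r·cos Q = 39.859, so q ≈ 6.3134.
Area = ½·p·r·sin Q ≈ 10.397.
The altitude from P has length 2·area/p ≈ 4.1588.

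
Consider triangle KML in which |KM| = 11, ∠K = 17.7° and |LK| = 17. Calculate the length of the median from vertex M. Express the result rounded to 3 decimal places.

3.886

By the law of cosines, |ML|² = |LK|² + |KM|² − 2·|LK|·|KM|·cos K = 53.705, so |ML| ≈ 7.3283.
Median from M: ½√(2·|KM|² + 2·|ML|² − |LK|²) ≈ 3.8862.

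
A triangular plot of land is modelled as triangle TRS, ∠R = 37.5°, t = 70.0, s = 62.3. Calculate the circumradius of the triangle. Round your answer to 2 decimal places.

35.44

By the law of cosines, r² = s² + t² − 2·s·t·cos R = 1861.7, so r ≈ 43.147.
Area = ½·s·t·sin R ≈ 1327.4.
Circumradius = r/(2 sin R) ≈ 35.438.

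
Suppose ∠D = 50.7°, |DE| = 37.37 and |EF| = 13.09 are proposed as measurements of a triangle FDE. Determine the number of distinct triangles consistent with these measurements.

|DE|·sin D = 37.37·sin(50.7°) ≈ 28.92.
Since |EF| = 13.09 < 28.92 = |DE| sin D, no triangle exists.

0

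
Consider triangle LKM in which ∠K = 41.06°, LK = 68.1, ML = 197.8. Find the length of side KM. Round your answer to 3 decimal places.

Law of sines: sin M = LK·sin K/ML ≈ 0.22614.
Since ML ≥ LK, only the acute value applies: ∠M ≈ 13.07°.
Then ∠L = 180° − ∠K − ∠M ≈ 125.87°.
Law of sines gives KM = ML·sin L/sin K ≈ 244.02.

244.025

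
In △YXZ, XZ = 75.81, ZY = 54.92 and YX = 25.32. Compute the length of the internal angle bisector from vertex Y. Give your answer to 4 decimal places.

By the law of cosines, cos Y = (ZY² + YX² − XZ²) / (2·ZY·YX) ≈ -0.75143, so ∠Y ≈ 138.71°.
The bisector from Y has length 2·ZY·YX·cos(∠Y/2)/(ZY+YX) ≈ 12.219.

12.2191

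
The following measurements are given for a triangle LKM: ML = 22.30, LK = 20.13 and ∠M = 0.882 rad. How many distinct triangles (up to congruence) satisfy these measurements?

ML·sin M = 22.30·sin(0.882 rad) ≈ 17.22.
Since ML sin M < LK < ML (17.22 < 20.13 < 22.30), two triangles exist.

2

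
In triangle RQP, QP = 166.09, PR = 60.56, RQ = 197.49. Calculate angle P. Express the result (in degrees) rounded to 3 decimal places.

∠P ≈ 112.656°

By the law of cosines, cos P = (QP² + PR² − RQ²) / (2·QP·PR) ≈ -0.38519, so ∠P ≈ 112.66°.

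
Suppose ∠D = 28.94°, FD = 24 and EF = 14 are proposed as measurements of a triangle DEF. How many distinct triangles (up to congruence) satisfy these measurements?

FD·sin D = 24·sin(28.94°) ≈ 11.61.
Since FD sin D < EF < FD (11.61 < 14 < 24), two triangles exist.

2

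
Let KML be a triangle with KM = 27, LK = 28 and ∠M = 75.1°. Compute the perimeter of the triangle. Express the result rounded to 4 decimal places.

perimeter ≈ 72.1013

Law of sines: sin L = KM·sin M/LK ≈ 0.93186.
Since LK ≥ KM, only the acute value applies: ∠L ≈ 68.73°.
Then ∠K = 180° − ∠M − ∠L ≈ 36.17°.
Law of sines gives ML = LK·sin K/sin M ≈ 17.101.
Semiperimeter s = (17.101+28+27)/2 = 36.051.
Perimeter = 17.101 + 28 + 27 = 72.101.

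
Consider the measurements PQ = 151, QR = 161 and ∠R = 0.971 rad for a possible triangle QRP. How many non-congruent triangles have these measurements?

QR·sin R = 161·sin(0.971 rad) ≈ 132.9.
Since QR sin R < PQ < QR (132.9 < 151 < 161), two triangles exist.

2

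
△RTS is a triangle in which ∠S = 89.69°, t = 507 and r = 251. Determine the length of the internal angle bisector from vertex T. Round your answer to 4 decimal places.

294.8346

By the law of cosines, s² = r² + t² − 2·r·t·cos S = 3.1867e+05, so s ≈ 564.51.
Law of cosines again: cos T = (s² + r² − t²)/(2·s·r) ≈ 0.43977, so ∠T ≈ 63.91°.
The bisector from T has length 2·s·r·cos(∠T/2)/(s+r) ≈ 294.83.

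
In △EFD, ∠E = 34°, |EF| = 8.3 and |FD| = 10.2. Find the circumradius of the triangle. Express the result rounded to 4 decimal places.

9.1203

Law of sines: sin D = |EF|·sin E/|FD| ≈ 0.45503.
Since |FD| ≥ |EF|, only the acute value applies: ∠D ≈ 27.07°.
Then ∠F = 180° − ∠E − ∠D ≈ 118.93°.
Law of sines gives |DE| = |FD|·sin F/sin E ≈ 15.964.
Circumradius = |FD|/(2 sin E) ≈ 9.1203.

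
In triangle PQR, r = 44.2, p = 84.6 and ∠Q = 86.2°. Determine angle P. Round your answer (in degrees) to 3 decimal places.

∠P ≈ 65.431°

By the law of cosines, q² = r² + p² − 2·r·p·cos Q = 8615.2, so q ≈ 92.818.
Law of cosines again: cos P = (q² + r² − p²)/(2·q·r) ≈ 0.41580, so ∠P ≈ 65.43°.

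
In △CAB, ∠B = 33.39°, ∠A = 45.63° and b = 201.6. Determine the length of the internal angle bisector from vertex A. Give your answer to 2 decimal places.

The third angle is ∠C = 180° − ∠A − ∠B = 100.98°.
Law of sines: c = b·sin C/sin B ≈ 359.62.
Law of sines: a = b·sin A/sin B ≈ 261.86.
The bisector from A has length 2·b·c·cos(∠A/2)/(b+c) ≈ 238.15.

t_A ≈ 238.15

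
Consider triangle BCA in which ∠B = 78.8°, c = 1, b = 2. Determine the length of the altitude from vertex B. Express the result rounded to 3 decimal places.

0.950

Law of sines: sin C = c·sin B/b ≈ 0.49048.
Since b ≥ c, only the acute value applies: ∠C ≈ 29.37°.
Then ∠A = 180° − ∠B − ∠C ≈ 71.83°.
Law of sines gives a = b·sin A/sin B ≈ 1.9371.
Area = ½·b·c·sin A ≈ 0.95012.
The altitude from B has length 2·area/b ≈ 0.95012.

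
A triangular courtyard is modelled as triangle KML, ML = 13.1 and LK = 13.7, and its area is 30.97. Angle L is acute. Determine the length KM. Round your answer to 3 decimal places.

4.734

From area = ½·ML·LK·sin L, we get sin L = 2·area/(ML·LK) ≈ 0.34513.
Taking the acute solution, ∠L ≈ 20.19°.
Law of cosines then gives KM ≈ 4.7344.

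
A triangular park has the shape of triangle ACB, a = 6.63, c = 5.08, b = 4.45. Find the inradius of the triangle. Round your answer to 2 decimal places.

Semiperimeter s = (6.63 + 5.08 + 4.45)/2 = 8.08.
Heron's formula: area = √(8.08·1.45·3·3.63) ≈ 11.295.
Inradius = area/s = 11.295/8.08 ≈ 1.398.

r ≈ 1.40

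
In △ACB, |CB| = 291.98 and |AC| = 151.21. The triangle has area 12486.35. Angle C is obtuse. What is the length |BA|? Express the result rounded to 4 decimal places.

425.3642

From area = ½·|AC|·|CB|·sin C, we get sin C = 2·area/(|AC|·|CB|) ≈ 0.56563.
Taking the obtuse solution, ∠C ≈ 145.55°.
Law of cosines then gives |BA| ≈ 425.36.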